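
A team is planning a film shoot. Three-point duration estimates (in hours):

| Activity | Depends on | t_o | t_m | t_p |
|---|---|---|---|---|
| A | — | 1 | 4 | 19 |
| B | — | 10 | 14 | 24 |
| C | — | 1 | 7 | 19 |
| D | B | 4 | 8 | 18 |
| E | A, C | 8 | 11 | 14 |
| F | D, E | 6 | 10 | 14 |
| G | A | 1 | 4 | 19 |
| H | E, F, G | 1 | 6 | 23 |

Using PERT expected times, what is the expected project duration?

42 hours

te_A = (1 + 4·4 + 19)/6 = 36/6 = 6
te_B = (10 + 4·14 + 24)/6 = 90/6 = 15
te_C = (1 + 4·7 + 19)/6 = 48/6 = 8
te_D = (4 + 4·8 + 18)/6 = 54/6 = 9
te_E = (8 + 4·11 + 14)/6 = 66/6 = 11
te_F = (6 + 4·10 + 14)/6 = 60/6 = 10
te_G = (1 + 4·4 + 19)/6 = 36/6 = 6
te_H = (1 + 4·6 + 23)/6 = 48/6 = 8

Forward pass:
ES_A = 0; EF_A = 6
ES_B = 0; EF_B = 15
ES_C = 0; EF_C = 8
ES_D = 15; EF_D = 15+9 = 24
ES_E = max(EF_A=6, EF_C=8) = 8; EF_E = 8+11 = 19
ES_F = max(EF_D=24, EF_E=19) = 24; EF_F = 24+10 = 34
ES_G = 6; EF_G = 6+6 = 12
ES_H = max(EF_E=19, EF_F=34, EF_G=12) = 34; EF_H = 34+8 = 42
Expected project duration μ = 42 hours. Critical path: B → D → F → H.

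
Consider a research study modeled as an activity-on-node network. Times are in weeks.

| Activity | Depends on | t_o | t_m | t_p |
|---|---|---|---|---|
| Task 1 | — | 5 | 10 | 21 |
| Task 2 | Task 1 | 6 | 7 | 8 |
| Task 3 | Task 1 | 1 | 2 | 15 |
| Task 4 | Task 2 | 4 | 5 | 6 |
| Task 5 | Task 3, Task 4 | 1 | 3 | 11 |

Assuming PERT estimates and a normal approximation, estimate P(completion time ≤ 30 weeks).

0.827

te_Task 1 = (5 + 4·10 + 21)/6 = 66/6 = 11; σ²_Task 1 = ((21−5)/6)² = 7.111
te_Task 2 = (6 + 4·7 + 8)/6 = 42/6 = 7; σ²_Task 2 = ((8−6)/6)² = 0.111
te_Task 3 = (1 + 4·2 + 15)/6 = 24/6 = 4; σ²_Task 3 = ((15−1)/6)² = 5.444
te_Task 4 = (4 + 4·5 + 6)/6 = 30/6 = 5; σ²_Task 4 = ((6−4)/6)² = 0.111
te_Task 5 = (1 + 4·3 + 11)/6 = 24/6 = 4; σ²_Task 5 = ((11−1)/6)² = 2.778

Forward pass:
ES_Task 1 = 0; EF_Task 1 = 11
ES_Task 2 = 11; EF_Task 2 = 11+7 = 18
ES_Task 3 = 11; EF_Task 3 = 11+4 = 15
ES_Task 4 = 18; EF_Task 4 = 18+5 = 23
ES_Task 5 = max(EF_Task 3=15, EF_Task 4=23) = 23; EF_Task 5 = 23+4 = 27
Expected project duration μ = 27 weeks. Critical path: Task 1 → Task 2 → Task 4 → Task 5.

Variance along critical path = 7.111 + 0.111 + 0.111 + 2.778 = 10.111; σ = √10.111 = 3.180 weeks.
Z = (30 − 27) / 3.180 = 0.943
P(T ≤ 30) = Φ(0.943) ≈ 0.827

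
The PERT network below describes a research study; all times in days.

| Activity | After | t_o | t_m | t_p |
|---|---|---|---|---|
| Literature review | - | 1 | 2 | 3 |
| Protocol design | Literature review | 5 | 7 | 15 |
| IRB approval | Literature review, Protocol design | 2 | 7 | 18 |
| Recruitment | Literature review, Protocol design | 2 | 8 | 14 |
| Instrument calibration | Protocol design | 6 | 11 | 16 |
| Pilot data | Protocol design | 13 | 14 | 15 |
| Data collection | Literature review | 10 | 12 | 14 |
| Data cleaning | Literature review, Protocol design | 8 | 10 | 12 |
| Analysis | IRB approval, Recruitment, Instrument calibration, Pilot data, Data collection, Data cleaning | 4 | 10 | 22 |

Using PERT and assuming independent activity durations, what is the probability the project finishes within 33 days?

te_Literature review = (1 + 4·2 + 3)/6 = 12/6 = 2; σ²_Literature review = ((3−1)/6)² = 0.111
te_Protocol design = (5 + 4·7 + 15)/6 = 48/6 = 8; σ²_Protocol design = ((15−5)/6)² = 2.778
te_IRB approval = (2 + 4·7 + 18)/6 = 48/6 = 8; σ²_IRB approval = ((18−2)/6)² = 7.111
te_Recruitment = (2 + 4·8 + 14)/6 = 48/6 = 8; σ²_Recruitment = ((14−2)/6)² = 4.000
te_Instrument calibration = (6 + 4·11 + 16)/6 = 66/6 = 11; σ²_Instrument calibration = ((16−6)/6)² = 2.778
te_Pilot data = (13 + 4·14 + 15)/6 = 84/6 = 14; σ²_Pilot data = ((15−13)/6)² = 0.111
te_Data collection = (10 + 4·12 + 14)/6 = 72/6 = 12; σ²_Data collection = ((14−10)/6)² = 0.444
te_Data cleaning = (8 + 4·10 + 12)/6 = 60/6 = 10; σ²_Data cleaning = ((12−8)/6)² = 0.444
te_Analysis = (4 + 4·10 + 22)/6 = 66/6 = 11; σ²_Analysis = ((22−4)/6)² = 9.000

Forward pass:
ES_Literature review = 0; EF_Literature review = 2
ES_Protocol design = 2; EF_Protocol design = 2+8 = 10
ES_IRB approval = max(EF_Literature review=2, EF_Protocol design=10) = 10; EF_IRB approval = 10+8 = 18
ES_Recruitment = max(EF_Literature review=2, EF_Protocol design=10) = 10; EF_Recruitment = 10+8 = 18
ES_Instrument calibration = 10; EF_Instrument calibration = 10+11 = 21
ES_Pilot data = 10; EF_Pilot data = 10+14 = 24
ES_Data collection = 2; EF_Data collection = 2+12 = 14
ES_Data cleaning = max(EF_Literature review=2, EF_Protocol design=10) = 10; EF_Data cleaning = 10+10 = 20
ES_Analysis = max(EF_IRB approval=18, EF_Recruitment=18, EF_Instrument calibration=21, EF_Pilot data=24, EF_Data collection=14, EF_Data cleaning=20) = 24; EF_Analysis = 24+11 = 35
Expected project duration μ = 35 days. Critical path: Literature review → Protocol design → Pilot data → Analysis.

Variance along critical path = 0.111 + 2.778 + 0.111 + 9.000 = 12.000; σ = √12.000 = 3.464 days.
Z = (33 − 35) / 3.464 = -0.577
P(T ≤ 33) = Φ(-0.577) ≈ 0.282

0.282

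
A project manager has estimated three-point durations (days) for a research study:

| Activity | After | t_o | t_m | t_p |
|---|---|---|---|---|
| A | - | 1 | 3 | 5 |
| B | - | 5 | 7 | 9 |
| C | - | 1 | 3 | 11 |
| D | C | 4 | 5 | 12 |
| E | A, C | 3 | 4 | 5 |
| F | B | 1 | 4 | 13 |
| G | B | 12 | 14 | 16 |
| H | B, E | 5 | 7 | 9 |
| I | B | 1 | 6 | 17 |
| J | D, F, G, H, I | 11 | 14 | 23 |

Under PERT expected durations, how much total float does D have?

11 days

te_A = (1 + 4·3 + 5)/6 = 18/6 = 3
te_B = (5 + 4·7 + 9)/6 = 42/6 = 7
te_C = (1 + 4·3 + 11)/6 = 24/6 = 4
te_D = (4 + 4·5 + 12)/6 = 36/6 = 6
te_E = (3 + 4·4 + 5)/6 = 24/6 = 4
te_F = (1 + 4·4 + 13)/6 = 30/6 = 5
te_G = (12 + 4·14 + 16)/6 = 84/6 = 14
te_H = (5 + 4·7 + 9)/6 = 42/6 = 7
te_I = (1 + 4·6 + 17)/6 = 42/6 = 7
te_J = (11 + 4·14 + 23)/6 = 90/6 = 15

Forward pass:
ES_A = 0; EF_A = 3
ES_B = 0; EF_B = 7
ES_C = 0; EF_C = 4
ES_D = 4; EF_D = 4+6 = 10
ES_E = max(EF_A=3, EF_C=4) = 4; EF_E = 4+4 = 8
ES_F = 7; EF_F = 7+5 = 12
ES_G = 7; EF_G = 7+14 = 21
ES_H = max(EF_B=7, EF_E=8) = 8; EF_H = 8+7 = 15
ES_I = 7; EF_I = 7+7 = 14
ES_J = max(EF_D=10, EF_F=12, EF_G=21, EF_H=15, EF_I=14) = 21; EF_J = 21+15 = 36
Expected project duration μ = 36 days. Critical path: B → G → J.

Backward pass:
LF_J = 36; LS_J = 36−15 = 21
LF_I = LS_J = 21; LS_I = 21−7 = 14
LF_H = LS_J = 21; LS_H = 21−7 = 14
LF_G = LS_J = 21; LS_G = 21−14 = 7
LF_F = LS_J = 21; LS_F = 21−5 = 16
LF_E = LS_H = 14; LS_E = 14−4 = 10
LF_D = LS_J = 21; LS_D = 21−6 = 15
LF_C = min(LS_D=15, LS_E=10) = 10; LS_C = 10−4 = 6
LF_B = min(LS_F=16, LS_G=7, LS_H=14, LS_I=14) = 7; LS_B = 7−7 = 0
LF_A = LS_E = 10; LS_A = 10−3 = 7
Slack_D = LS_D − ES_D = 15 − 4 = 11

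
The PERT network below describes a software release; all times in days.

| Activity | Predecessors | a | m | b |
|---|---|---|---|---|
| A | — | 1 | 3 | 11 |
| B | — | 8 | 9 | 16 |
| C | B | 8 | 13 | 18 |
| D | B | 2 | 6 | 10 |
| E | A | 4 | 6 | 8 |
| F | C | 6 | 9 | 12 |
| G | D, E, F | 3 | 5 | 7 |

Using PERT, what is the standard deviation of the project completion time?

2.45 days

te_A = (1 + 4·3 + 11)/6 = 24/6 = 4; σ²_A = ((11−1)/6)² = 2.778
te_B = (8 + 4·9 + 16)/6 = 60/6 = 10; σ²_B = ((16−8)/6)² = 1.778
te_C = (8 + 4·13 + 18)/6 = 78/6 = 13; σ²_C = ((18−8)/6)² = 2.778
te_D = (2 + 4·6 + 10)/6 = 36/6 = 6; σ²_D = ((10−2)/6)² = 1.778
te_E = (4 + 4·6 + 8)/6 = 36/6 = 6; σ²_E = ((8−4)/6)² = 0.444
te_F = (6 + 4·9 + 12)/6 = 54/6 = 9; σ²_F = ((12−6)/6)² = 1.000
te_G = (3 + 4·5 + 7)/6 = 30/6 = 5; σ²_G = ((7−3)/6)² = 0.444

Forward pass:
ES_A = 0; EF_A = 4
ES_B = 0; EF_B = 10
ES_C = 10; EF_C = 10+13 = 23
ES_D = 10; EF_D = 10+6 = 16
ES_E = 4; EF_E = 4+6 = 10
ES_F = 23; EF_F = 23+9 = 32
ES_G = max(EF_D=16, EF_E=10, EF_F=32) = 32; EF_G = 32+5 = 37
Expected project duration μ = 37 days. Critical path: B → C → F → G.

Variance along critical path = 1.778 + 2.778 + 1.000 + 0.444 = 6.000
σ = √6.000 = 2.449 days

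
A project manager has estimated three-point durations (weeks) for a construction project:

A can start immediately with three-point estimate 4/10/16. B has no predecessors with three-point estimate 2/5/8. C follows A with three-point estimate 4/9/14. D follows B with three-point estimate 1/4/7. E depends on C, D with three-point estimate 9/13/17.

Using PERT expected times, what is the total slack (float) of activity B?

10 weeks

te_A = (4 + 4·10 + 16)/6 = 60/6 = 10
te_B = (2 + 4·5 + 8)/6 = 30/6 = 5
te_C = (4 + 4·9 + 14)/6 = 54/6 = 9
te_D = (1 + 4·4 + 7)/6 = 24/6 = 4
te_E = (9 + 4·13 + 17)/6 = 78/6 = 13

Forward pass:
ES_A = 0; EF_A = 10
ES_B = 0; EF_B = 5
ES_C = 10; EF_C = 10+9 = 19
ES_D = 5; EF_D = 5+4 = 9
ES_E = max(EF_C=19, EF_D=9) = 19; EF_E = 19+13 = 32
Expected project duration μ = 32 weeks. Critical path: A → C → E.

Backward pass:
LF_E = 32; LS_E = 32−13 = 19
LF_D = LS_E = 19; LS_D = 19−4 = 15
LF_C = LS_E = 19; LS_C = 19−9 = 10
LF_B = LS_D = 15; LS_B = 15−5 = 10
LF_A = LS_C = 10; LS_A = 10−10 = 0
Slack_B = LS_B − ES_B = 10 − 0 = 10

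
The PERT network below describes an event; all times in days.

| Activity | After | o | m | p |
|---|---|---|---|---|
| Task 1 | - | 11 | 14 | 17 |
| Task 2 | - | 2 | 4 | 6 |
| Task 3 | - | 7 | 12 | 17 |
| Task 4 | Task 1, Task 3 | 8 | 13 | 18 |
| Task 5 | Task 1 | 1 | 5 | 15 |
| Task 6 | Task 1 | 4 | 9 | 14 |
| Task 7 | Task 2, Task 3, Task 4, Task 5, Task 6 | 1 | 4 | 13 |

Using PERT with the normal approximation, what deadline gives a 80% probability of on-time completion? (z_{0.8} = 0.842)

te_Task 1 = (11 + 4·14 + 17)/6 = 84/6 = 14; σ²_Task 1 = ((17−11)/6)² = 1.000
te_Task 2 = (2 + 4·4 + 6)/6 = 24/6 = 4; σ²_Task 2 = ((6−2)/6)² = 0.444
te_Task 3 = (7 + 4·12 + 17)/6 = 72/6 = 12; σ²_Task 3 = ((17−7)/6)² = 2.778
te_Task 4 = (8 + 4·13 + 18)/6 = 78/6 = 13; σ²_Task 4 = ((18−8)/6)² = 2.778
te_Task 5 = (1 + 4·5 + 15)/6 = 36/6 = 6; σ²_Task 5 = ((15−1)/6)² = 5.444
te_Task 6 = (4 + 4·9 + 14)/6 = 54/6 = 9; σ²_Task 6 = ((14−4)/6)² = 2.778
te_Task 7 = (1 + 4·4 + 13)/6 = 30/6 = 5; σ²_Task 7 = ((13−1)/6)² = 4.000

Forward pass:
ES_Task 1 = 0; EF_Task 1 = 14
ES_Task 2 = 0; EF_Task 2 = 4
ES_Task 3 = 0; EF_Task 3 = 12
ES_Task 4 = max(EF_Task 1=14, EF_Task 3=12) = 14; EF_Task 4 = 14+13 = 27
ES_Task 5 = 14; EF_Task 5 = 14+6 = 20
ES_Task 6 = 14; EF_Task 6 = 14+9 = 23
ES_Task 7 = max(EF_Task 2=4, EF_Task 3=12, EF_Task 4=27, EF_Task 5=20, EF_Task 6=23) = 27; EF_Task 7 = 27+5 = 32
Expected project duration μ = 32 days. Critical path: Task 1 → Task 4 → Task 7.

Variance along critical path = 1.000 + 2.778 + 4.000 = 7.778; σ = 2.789 days.
D = μ + z·σ = 32 + 0.842·2.789 = 34.3 days

34.3 days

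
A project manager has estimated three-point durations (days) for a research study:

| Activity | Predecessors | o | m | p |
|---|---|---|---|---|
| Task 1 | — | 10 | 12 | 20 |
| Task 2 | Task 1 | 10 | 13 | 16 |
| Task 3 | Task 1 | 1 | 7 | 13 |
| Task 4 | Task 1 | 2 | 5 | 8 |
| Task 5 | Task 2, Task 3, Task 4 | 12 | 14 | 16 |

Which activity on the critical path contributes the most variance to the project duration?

Task 1

te_Task 1 = (10 + 4·12 + 20)/6 = 78/6 = 13; σ²_Task 1 = ((20−10)/6)² = 2.778
te_Task 2 = (10 + 4·13 + 16)/6 = 78/6 = 13; σ²_Task 2 = ((16−10)/6)² = 1.000
te_Task 3 = (1 + 4·7 + 13)/6 = 42/6 = 7; σ²_Task 3 = ((13−1)/6)² = 4.000
te_Task 4 = (2 + 4·5 + 8)/6 = 30/6 = 5; σ²_Task 4 = ((8−2)/6)² = 1.000
te_Task 5 = (12 + 4·14 + 16)/6 = 84/6 = 14; σ²_Task 5 = ((16−12)/6)² = 0.444

Forward pass:
ES_Task 1 = 0; EF_Task 1 = 13
ES_Task 2 = 13; EF_Task 2 = 13+13 = 26
ES_Task 3 = 13; EF_Task 3 = 13+7 = 20
ES_Task 4 = 13; EF_Task 4 = 13+5 = 18
ES_Task 5 = max(EF_Task 2=26, EF_Task 3=20, EF_Task 4=18) = 26; EF_Task 5 = 26+14 = 40
Expected project duration μ = 40 days. Critical path: Task 1 → Task 2 → Task 5.

Variances on critical path: σ²_Task 1=2.778, σ²_Task 2=1.000, σ²_Task 5=0.444.
Largest is σ²_Task 1 = 2.778.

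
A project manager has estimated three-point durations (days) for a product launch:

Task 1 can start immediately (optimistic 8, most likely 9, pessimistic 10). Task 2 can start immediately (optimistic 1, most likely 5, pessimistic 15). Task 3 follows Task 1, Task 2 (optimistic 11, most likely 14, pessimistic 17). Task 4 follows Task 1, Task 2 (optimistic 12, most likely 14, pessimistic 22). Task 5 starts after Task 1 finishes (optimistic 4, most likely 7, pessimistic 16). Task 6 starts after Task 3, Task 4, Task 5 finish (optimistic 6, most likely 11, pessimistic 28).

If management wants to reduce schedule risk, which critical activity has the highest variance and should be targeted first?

te_Task 1 = (8 + 4·9 + 10)/6 = 54/6 = 9; σ²_Task 1 = ((10−8)/6)² = 0.111
te_Task 2 = (1 + 4·5 + 15)/6 = 36/6 = 6; σ²_Task 2 = ((15−1)/6)² = 5.444
te_Task 3 = (11 + 4·14 + 17)/6 = 84/6 = 14; σ²_Task 3 = ((17−11)/6)² = 1.000
te_Task 4 = (12 + 4·14 + 22)/6 = 90/6 = 15; σ²_Task 4 = ((22−12)/6)² = 2.778
te_Task 5 = (4 + 4·7 + 16)/6 = 48/6 = 8; σ²_Task 5 = ((16−4)/6)² = 4.000
te_Task 6 = (6 + 4·11 + 28)/6 = 78/6 = 13; σ²_Task 6 = ((28−6)/6)² = 13.444

Forward pass:
ES_Task 1 = 0; EF_Task 1 = 9
ES_Task 2 = 0; EF_Task 2 = 6
ES_Task 3 = max(EF_Task 1=9, EF_Task 2=6) = 9; EF_Task 3 = 9+14 = 23
ES_Task 4 = max(EF_Task 1=9, EF_Task 2=6) = 9; EF_Task 4 = 9+15 = 24
ES_Task 5 = 9; EF_Task 5 = 9+8 = 17
ES_Task 6 = max(EF_Task 3=23, EF_Task 4=24, EF_Task 5=17) = 24; EF_Task 6 = 24+13 = 37
Expected project duration μ = 37 days. Critical path: Task 1 → Task 4 → Task 6.

Variances on critical path: σ²_Task 1=0.111, σ²_Task 4=2.778, σ²_Task 6=13.444.
Largest is σ²_Task 6 = 13.444.

Task 6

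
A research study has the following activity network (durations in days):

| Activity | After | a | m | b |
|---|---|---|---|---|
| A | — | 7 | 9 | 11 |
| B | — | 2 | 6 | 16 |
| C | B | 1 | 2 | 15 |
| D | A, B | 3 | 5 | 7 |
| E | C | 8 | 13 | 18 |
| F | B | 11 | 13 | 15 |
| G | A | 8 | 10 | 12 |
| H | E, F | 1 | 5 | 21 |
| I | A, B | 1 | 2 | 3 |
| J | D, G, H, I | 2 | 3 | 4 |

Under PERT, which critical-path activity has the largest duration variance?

te_A = (7 + 4·9 + 11)/6 = 54/6 = 9; σ²_A = ((11−7)/6)² = 0.444
te_B = (2 + 4·6 + 16)/6 = 42/6 = 7; σ²_B = ((16−2)/6)² = 5.444
te_C = (1 + 4·2 + 15)/6 = 24/6 = 4; σ²_C = ((15−1)/6)² = 5.444
te_D = (3 + 4·5 + 7)/6 = 30/6 = 5; σ²_D = ((7−3)/6)² = 0.444
te_E = (8 + 4·13 + 18)/6 = 78/6 = 13; σ²_E = ((18−8)/6)² = 2.778
te_F = (11 + 4·13 + 15)/6 = 78/6 = 13; σ²_F = ((15−11)/6)² = 0.444
te_G = (8 + 4·10 + 12)/6 = 60/6 = 10; σ²_G = ((12−8)/6)² = 0.444
te_H = (1 + 4·5 + 21)/6 = 42/6 = 7; σ²_H = ((21−1)/6)² = 11.111
te_I = (1 + 4·2 + 3)/6 = 12/6 = 2; σ²_I = ((3−1)/6)² = 0.111
te_J = (2 + 4·3 + 4)/6 = 18/6 = 3; σ²_J = ((4−2)/6)² = 0.111

Forward pass:
ES_A = 0; EF_A = 9
ES_B = 0; EF_B = 7
ES_C = 7; EF_C = 7+4 = 11
ES_D = max(EF_A=9, EF_B=7) = 9; EF_D = 9+5 = 14
ES_E = 11; EF_E = 11+13 = 24
ES_F = 7; EF_F = 7+13 = 20
ES_G = 9; EF_G = 9+10 = 19
ES_H = max(EF_E=24, EF_F=20) = 24; EF_H = 24+7 = 31
ES_I = max(EF_A=9, EF_B=7) = 9; EF_I = 9+2 = 11
ES_J = max(EF_D=14, EF_G=19, EF_H=31, EF_I=11) = 31; EF_J = 31+3 = 34
Expected project duration μ = 34 days. Critical path: B → C → E → H → J.

Variances on critical path: σ²_B=5.444, σ²_C=5.444, σ²_E=2.778, σ²_H=11.111, σ²_J=0.111.
Largest is σ²_H = 11.111.

H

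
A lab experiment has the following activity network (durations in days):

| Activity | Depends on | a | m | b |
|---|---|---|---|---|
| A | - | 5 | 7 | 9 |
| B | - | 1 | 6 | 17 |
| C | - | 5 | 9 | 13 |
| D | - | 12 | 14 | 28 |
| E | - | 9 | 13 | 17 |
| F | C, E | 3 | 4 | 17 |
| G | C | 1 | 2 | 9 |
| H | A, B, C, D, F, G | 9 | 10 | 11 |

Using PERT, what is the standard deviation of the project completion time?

2.71 days

te_A = (5 + 4·7 + 9)/6 = 42/6 = 7; σ²_A = ((9−5)/6)² = 0.444
te_B = (1 + 4·6 + 17)/6 = 42/6 = 7; σ²_B = ((17−1)/6)² = 7.111
te_C = (5 + 4·9 + 13)/6 = 54/6 = 9; σ²_C = ((13−5)/6)² = 1.778
te_D = (12 + 4·14 + 28)/6 = 96/6 = 16; σ²_D = ((28−12)/6)² = 7.111
te_E = (9 + 4·13 + 17)/6 = 78/6 = 13; σ²_E = ((17−9)/6)² = 1.778
te_F = (3 + 4·4 + 17)/6 = 36/6 = 6; σ²_F = ((17−3)/6)² = 5.444
te_G = (1 + 4·2 + 9)/6 = 18/6 = 3; σ²_G = ((9−1)/6)² = 1.778
te_H = (9 + 4·10 + 11)/6 = 60/6 = 10; σ²_H = ((11−9)/6)² = 0.111

Forward pass:
ES_A = 0; EF_A = 7
ES_B = 0; EF_B = 7
ES_C = 0; EF_C = 9
ES_D = 0; EF_D = 16
ES_E = 0; EF_E = 13
ES_F = max(EF_C=9, EF_E=13) = 13; EF_F = 13+6 = 19
ES_G = 9; EF_G = 9+3 = 12
ES_H = max(EF_A=7, EF_B=7, EF_C=9, EF_D=16, EF_F=19, EF_G=12) = 19; EF_H = 19+10 = 29
Expected project duration μ = 29 days. Critical path: E → F → H.

Variance along critical path = 1.778 + 5.444 + 0.111 = 7.333
σ = √7.333 = 2.708 days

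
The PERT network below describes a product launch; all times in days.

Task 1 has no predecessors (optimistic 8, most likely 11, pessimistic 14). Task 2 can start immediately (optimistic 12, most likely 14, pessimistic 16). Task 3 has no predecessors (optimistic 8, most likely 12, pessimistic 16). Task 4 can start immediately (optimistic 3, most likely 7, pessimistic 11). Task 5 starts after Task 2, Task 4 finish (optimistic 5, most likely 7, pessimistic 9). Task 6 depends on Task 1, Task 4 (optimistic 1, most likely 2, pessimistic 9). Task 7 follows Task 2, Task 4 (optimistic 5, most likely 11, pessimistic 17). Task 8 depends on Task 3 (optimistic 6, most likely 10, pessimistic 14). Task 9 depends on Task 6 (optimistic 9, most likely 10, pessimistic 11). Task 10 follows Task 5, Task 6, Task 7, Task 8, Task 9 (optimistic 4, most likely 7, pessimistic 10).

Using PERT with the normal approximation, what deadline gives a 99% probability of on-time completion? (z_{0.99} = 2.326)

37.4 days

te_Task 1 = (8 + 4·11 + 14)/6 = 66/6 = 11; σ²_Task 1 = ((14−8)/6)² = 1.000
te_Task 2 = (12 + 4·14 + 16)/6 = 84/6 = 14; σ²_Task 2 = ((16−12)/6)² = 0.444
te_Task 3 = (8 + 4·12 + 16)/6 = 72/6 = 12; σ²_Task 3 = ((16−8)/6)² = 1.778
te_Task 4 = (3 + 4·7 + 11)/6 = 42/6 = 7; σ²_Task 4 = ((11−3)/6)² = 1.778
te_Task 5 = (5 + 4·7 + 9)/6 = 42/6 = 7; σ²_Task 5 = ((9−5)/6)² = 0.444
te_Task 6 = (1 + 4·2 + 9)/6 = 18/6 = 3; σ²_Task 6 = ((9−1)/6)² = 1.778
te_Task 7 = (5 + 4·11 + 17)/6 = 66/6 = 11; σ²_Task 7 = ((17−5)/6)² = 4.000
te_Task 8 = (6 + 4·10 + 14)/6 = 60/6 = 10; σ²_Task 8 = ((14−6)/6)² = 1.778
te_Task 9 = (9 + 4·10 + 11)/6 = 60/6 = 10; σ²_Task 9 = ((11−9)/6)² = 0.111
te_Task 10 = (4 + 4·7 + 10)/6 = 42/6 = 7; σ²_Task 10 = ((10−4)/6)² = 1.000

Forward pass:
ES_Task 1 = 0; EF_Task 1 = 11
ES_Task 2 = 0; EF_Task 2 = 14
ES_Task 3 = 0; EF_Task 3 = 12
ES_Task 4 = 0; EF_Task 4 = 7
ES_Task 5 = max(EF_Task 2=14, EF_Task 4=7) = 14; EF_Task 5 = 14+7 = 21
ES_Task 6 = max(EF_Task 1=11, EF_Task 4=7) = 11; EF_Task 6 = 11+3 = 14
ES_Task 7 = max(EF_Task 2=14, EF_Task 4=7) = 14; EF_Task 7 = 14+11 = 25
ES_Task 8 = 12; EF_Task 8 = 12+10 = 22
ES_Task 9 = 14; EF_Task 9 = 14+10 = 24
ES_Task 10 = max(EF_Task 5=21, EF_Task 6=14, EF_Task 7=25, EF_Task 8=22, EF_Task 9=24) = 25; EF_Task 10 = 25+7 = 32
Expected project duration μ = 32 days. Critical path: Task 2 → Task 7 → Task 10.

Variance along critical path = 0.444 + 4.000 + 1.000 = 5.444; σ = 2.333 days.
D = μ + z·σ = 32 + 2.326·2.333 = 37.4 days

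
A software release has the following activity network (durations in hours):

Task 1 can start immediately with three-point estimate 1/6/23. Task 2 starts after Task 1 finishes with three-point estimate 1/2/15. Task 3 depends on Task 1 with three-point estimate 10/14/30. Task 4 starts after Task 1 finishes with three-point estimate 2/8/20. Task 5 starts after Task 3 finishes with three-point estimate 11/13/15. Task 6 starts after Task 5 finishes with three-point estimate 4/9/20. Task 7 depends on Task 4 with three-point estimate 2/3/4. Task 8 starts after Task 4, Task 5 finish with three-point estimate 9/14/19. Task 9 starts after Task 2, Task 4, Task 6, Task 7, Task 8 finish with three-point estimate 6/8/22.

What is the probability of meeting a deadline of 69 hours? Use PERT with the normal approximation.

0.912

te_Task 1 = (1 + 4·6 + 23)/6 = 48/6 = 8; σ²_Task 1 = ((23−1)/6)² = 13.444
te_Task 2 = (1 + 4·2 + 15)/6 = 24/6 = 4; σ²_Task 2 = ((15−1)/6)² = 5.444
te_Task 3 = (10 + 4·14 + 30)/6 = 96/6 = 16; σ²_Task 3 = ((30−10)/6)² = 11.111
te_Task 4 = (2 + 4·8 + 20)/6 = 54/6 = 9; σ²_Task 4 = ((20−2)/6)² = 9.000
te_Task 5 = (11 + 4·13 + 15)/6 = 78/6 = 13; σ²_Task 5 = ((15−11)/6)² = 0.444
te_Task 6 = (4 + 4·9 + 20)/6 = 60/6 = 10; σ²_Task 6 = ((20−4)/6)² = 7.111
te_Task 7 = (2 + 4·3 + 4)/6 = 18/6 = 3; σ²_Task 7 = ((4−2)/6)² = 0.111
te_Task 8 = (9 + 4·14 + 19)/6 = 84/6 = 14; σ²_Task 8 = ((19−9)/6)² = 2.778
te_Task 9 = (6 + 4·8 + 22)/6 = 60/6 = 10; σ²_Task 9 = ((22−6)/6)² = 7.111

Forward pass:
ES_Task 1 = 0; EF_Task 1 = 8
ES_Task 2 = 8; EF_Task 2 = 8+4 = 12
ES_Task 3 = 8; EF_Task 3 = 8+16 = 24
ES_Task 4 = 8; EF_Task 4 = 8+9 = 17
ES_Task 5 = 24; EF_Task 5 = 24+13 = 37
ES_Task 6 = 37; EF_Task 6 = 37+10 = 47
ES_Task 7 = 17; EF_Task 7 = 17+3 = 20
ES_Task 8 = max(EF_Task 4=17, EF_Task 5=37) = 37; EF_Task 8 = 37+14 = 51
ES_Task 9 = max(EF_Task 2=12, EF_Task 4=17, EF_Task 6=47, EF_Task 7=20, EF_Task 8=51) = 51; EF_Task 9 = 51+10 = 61
Expected project duration μ = 61 hours. Critical path: Task 1 → Task 3 → Task 5 → Task 8 → Task 9.

Variance along critical path = 13.444 + 11.111 + 0.444 + 2.778 + 7.111 = 34.889; σ = √34.889 = 5.907 hours.
Z = (69 − 61) / 5.907 = 1.354
P(T ≤ 69) = Φ(1.354) ≈ 0.912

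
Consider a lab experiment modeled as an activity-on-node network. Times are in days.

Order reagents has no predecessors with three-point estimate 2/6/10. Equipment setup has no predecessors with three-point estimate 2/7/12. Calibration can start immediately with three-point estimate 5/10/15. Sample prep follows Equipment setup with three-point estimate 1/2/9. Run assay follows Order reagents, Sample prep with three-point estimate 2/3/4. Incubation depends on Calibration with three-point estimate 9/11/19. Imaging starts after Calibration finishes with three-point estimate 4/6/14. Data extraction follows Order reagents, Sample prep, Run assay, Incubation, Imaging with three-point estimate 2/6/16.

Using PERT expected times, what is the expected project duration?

te_Order reagents = (2 + 4·6 + 10)/6 = 36/6 = 6
te_Equipment setup = (2 + 4·7 + 12)/6 = 42/6 = 7
te_Calibration = (5 + 4·10 + 15)/6 = 60/6 = 10
te_Sample prep = (1 + 4·2 + 9)/6 = 18/6 = 3
te_Run assay = (2 + 4·3 + 4)/6 = 18/6 = 3
te_Incubation = (9 + 4·11 + 19)/6 = 72/6 = 12
te_Imaging = (4 + 4·6 + 14)/6 = 42/6 = 7
te_Data extraction = (2 + 4·6 + 16)/6 = 42/6 = 7

Forward pass:
ES_Order reagents = 0; EF_Order reagents = 6
ES_Equipment setup = 0; EF_Equipment setup = 7
ES_Calibration = 0; EF_Calibration = 10
ES_Sample prep = 7; EF_Sample prep = 7+3 = 10
ES_Run assay = max(EF_Order reagents=6, EF_Sample prep=10) = 10; EF_Run assay = 10+3 = 13
ES_Incubation = 10; EF_Incubation = 10+12 = 22
ES_Imaging = 10; EF_Imaging = 10+7 = 17
ES_Data extraction = max(EF_Order reagents=6, EF_Sample prep=10, EF_Run assay=13, EF_Incubation=22, EF_Imaging=17) = 22; EF_Data extraction = 22+7 = 29
Expected project duration μ = 29 days. Critical path: Calibration → Incubation → Data extraction.

29 days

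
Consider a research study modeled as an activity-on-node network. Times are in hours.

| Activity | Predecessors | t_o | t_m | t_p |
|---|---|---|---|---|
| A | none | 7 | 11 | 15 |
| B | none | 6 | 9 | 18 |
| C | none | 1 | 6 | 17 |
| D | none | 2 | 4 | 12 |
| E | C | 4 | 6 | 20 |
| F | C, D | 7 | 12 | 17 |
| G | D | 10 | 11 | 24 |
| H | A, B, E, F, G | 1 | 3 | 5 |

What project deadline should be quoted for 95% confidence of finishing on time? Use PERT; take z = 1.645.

27.3 hours

te_A = (7 + 4·11 + 15)/6 = 66/6 = 11; σ²_A = ((15−7)/6)² = 1.778
te_B = (6 + 4·9 + 18)/6 = 60/6 = 10; σ²_B = ((18−6)/6)² = 4.000
te_C = (1 + 4·6 + 17)/6 = 42/6 = 7; σ²_C = ((17−1)/6)² = 7.111
te_D = (2 + 4·4 + 12)/6 = 30/6 = 5; σ²_D = ((12−2)/6)² = 2.778
te_E = (4 + 4·6 + 20)/6 = 48/6 = 8; σ²_E = ((20−4)/6)² = 7.111
te_F = (7 + 4·12 + 17)/6 = 72/6 = 12; σ²_F = ((17−7)/6)² = 2.778
te_G = (10 + 4·11 + 24)/6 = 78/6 = 13; σ²_G = ((24−10)/6)² = 5.444
te_H = (1 + 4·3 + 5)/6 = 18/6 = 3; σ²_H = ((5−1)/6)² = 0.444

Forward pass:
ES_A = 0; EF_A = 11
ES_B = 0; EF_B = 10
ES_C = 0; EF_C = 7
ES_D = 0; EF_D = 5
ES_E = 7; EF_E = 7+8 = 15
ES_F = max(EF_C=7, EF_D=5) = 7; EF_F = 7+12 = 19
ES_G = 5; EF_G = 5+13 = 18
ES_H = max(EF_A=11, EF_B=10, EF_E=15, EF_F=19, EF_G=18) = 19; EF_H = 19+3 = 22
Expected project duration μ = 22 hours. Critical path: C → F → H.

Variance along critical path = 7.111 + 2.778 + 0.444 = 10.333; σ = 3.215 hours.
D = μ + z·σ = 22 + 1.645·3.215 = 27.3 hours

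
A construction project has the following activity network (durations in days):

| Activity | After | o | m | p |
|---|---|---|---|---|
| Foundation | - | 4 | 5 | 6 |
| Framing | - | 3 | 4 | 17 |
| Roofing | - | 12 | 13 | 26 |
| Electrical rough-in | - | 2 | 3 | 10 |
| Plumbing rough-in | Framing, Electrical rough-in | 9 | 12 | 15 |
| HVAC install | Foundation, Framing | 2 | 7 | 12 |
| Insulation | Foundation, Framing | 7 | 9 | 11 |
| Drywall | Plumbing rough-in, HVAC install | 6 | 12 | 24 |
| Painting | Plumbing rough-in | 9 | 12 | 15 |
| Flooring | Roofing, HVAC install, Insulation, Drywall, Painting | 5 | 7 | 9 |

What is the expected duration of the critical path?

te_Foundation = (4 + 4·5 + 6)/6 = 30/6 = 5
te_Framing = (3 + 4·4 + 17)/6 = 36/6 = 6
te_Roofing = (12 + 4·13 + 26)/6 = 90/6 = 15
te_Electrical rough-in = (2 + 4·3 + 10)/6 = 24/6 = 4
te_Plumbing rough-in = (9 + 4·12 + 15)/6 = 72/6 = 12
te_HVAC install = (2 + 4·7 + 12)/6 = 42/6 = 7
te_Insulation = (7 + 4·9 + 11)/6 = 54/6 = 9
te_Drywall = (6 + 4·12 + 24)/6 = 78/6 = 13
te_Painting = (9 + 4·12 + 15)/6 = 72/6 = 12
te_Flooring = (5 + 4·7 + 9)/6 = 42/6 = 7

Forward pass:
ES_Foundation = 0; EF_Foundation = 5
ES_Framing = 0; EF_Framing = 6
ES_Roofing = 0; EF_Roofing = 15
ES_Electrical rough-in = 0; EF_Electrical rough-in = 4
ES_Plumbing rough-in = max(EF_Framing=6, EF_Electrical rough-in=4) = 6; EF_Plumbing rough-in = 6+12 = 18
ES_HVAC install = max(EF_Foundation=5, EF_Framing=6) = 6; EF_HVAC install = 6+7 = 13
ES_Insulation = max(EF_Foundation=5, EF_Framing=6) = 6; EF_Insulation = 6+9 = 15
ES_Drywall = max(EF_Plumbing rough-in=18, EF_HVAC install=13) = 18; EF_Drywall = 18+13 = 31
ES_Painting = 18; EF_Painting = 18+12 = 30
ES_Flooring = max(EF_Roofing=15, EF_HVAC install=13, EF_Insulation=15, EF_Drywall=31, EF_Painting=30) = 31; EF_Flooring = 31+7 = 38
Expected project duration μ = 38 days. Critical path: Framing → Plumbing rough-in → Drywall → Flooring.

38 days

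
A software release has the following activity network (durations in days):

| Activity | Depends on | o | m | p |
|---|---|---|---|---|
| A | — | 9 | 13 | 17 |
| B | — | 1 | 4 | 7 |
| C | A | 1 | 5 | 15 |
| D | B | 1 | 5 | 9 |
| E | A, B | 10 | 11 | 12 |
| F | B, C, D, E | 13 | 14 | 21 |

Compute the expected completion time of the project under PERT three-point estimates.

te_A = (9 + 4·13 + 17)/6 = 78/6 = 13
te_B = (1 + 4·4 + 7)/6 = 24/6 = 4
te_C = (1 + 4·5 + 15)/6 = 36/6 = 6
te_D = (1 + 4·5 + 9)/6 = 30/6 = 5
te_E = (10 + 4·11 + 12)/6 = 66/6 = 11
te_F = (13 + 4·14 + 21)/6 = 90/6 = 15

Forward pass:
ES_A = 0; EF_A = 13
ES_B = 0; EF_B = 4
ES_C = 13; EF_C = 13+6 = 19
ES_D = 4; EF_D = 4+5 = 9
ES_E = max(EF_A=13, EF_B=4) = 13; EF_E = 13+11 = 24
ES_F = max(EF_B=4, EF_C=19, EF_D=9, EF_E=24) = 24; EF_F = 24+15 = 39
Expected project duration μ = 39 days. Critical path: A → E → F.

39 days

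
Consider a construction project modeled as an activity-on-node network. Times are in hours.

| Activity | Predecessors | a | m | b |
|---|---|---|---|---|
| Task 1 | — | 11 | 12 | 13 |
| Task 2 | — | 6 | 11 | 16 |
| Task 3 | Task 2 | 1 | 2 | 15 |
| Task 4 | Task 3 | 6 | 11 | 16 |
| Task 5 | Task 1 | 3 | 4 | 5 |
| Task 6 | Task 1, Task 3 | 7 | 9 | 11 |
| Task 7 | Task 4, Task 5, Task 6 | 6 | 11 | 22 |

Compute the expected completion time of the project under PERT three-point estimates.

te_Task 1 = (11 + 4·12 + 13)/6 = 72/6 = 12
te_Task 2 = (6 + 4·11 + 16)/6 = 66/6 = 11
te_Task 3 = (1 + 4·2 + 15)/6 = 24/6 = 4
te_Task 4 = (6 + 4·11 + 16)/6 = 66/6 = 11
te_Task 5 = (3 + 4·4 + 5)/6 = 24/6 = 4
te_Task 6 = (7 + 4·9 + 11)/6 = 54/6 = 9
te_Task 7 = (6 + 4·11 + 22)/6 = 72/6 = 12

Forward pass:
ES_Task 1 = 0; EF_Task 1 = 12
ES_Task 2 = 0; EF_Task 2 = 11
ES_Task 3 = 11; EF_Task 3 = 11+4 = 15
ES_Task 4 = 15; EF_Task 4 = 15+11 = 26
ES_Task 5 = 12; EF_Task 5 = 12+4 = 16
ES_Task 6 = max(EF_Task 1=12, EF_Task 3=15) = 15; EF_Task 6 = 15+9 = 24
ES_Task 7 = max(EF_Task 4=26, EF_Task 5=16, EF_Task 6=24) = 26; EF_Task 7 = 26+12 = 38
Expected project duration μ = 38 hours. Critical path: Task 2 → Task 3 → Task 4 → Task 7.

38 hours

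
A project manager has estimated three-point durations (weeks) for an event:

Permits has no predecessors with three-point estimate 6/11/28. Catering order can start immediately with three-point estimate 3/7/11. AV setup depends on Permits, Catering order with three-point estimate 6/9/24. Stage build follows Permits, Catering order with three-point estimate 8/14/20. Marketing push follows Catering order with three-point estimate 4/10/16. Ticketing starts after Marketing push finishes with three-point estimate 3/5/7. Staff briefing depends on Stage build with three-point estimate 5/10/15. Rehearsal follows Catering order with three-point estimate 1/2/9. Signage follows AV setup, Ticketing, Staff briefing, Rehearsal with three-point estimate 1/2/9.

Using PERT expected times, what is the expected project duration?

40 weeks

te_Permits = (6 + 4·11 + 28)/6 = 78/6 = 13
te_Catering order = (3 + 4·7 + 11)/6 = 42/6 = 7
te_AV setup = (6 + 4·9 + 24)/6 = 66/6 = 11
te_Stage build = (8 + 4·14 + 20)/6 = 84/6 = 14
te_Marketing push = (4 + 4·10 + 16)/6 = 60/6 = 10
te_Ticketing = (3 + 4·5 + 7)/6 = 30/6 = 5
te_Staff briefing = (5 + 4·10 + 15)/6 = 60/6 = 10
te_Rehearsal = (1 + 4·2 + 9)/6 = 18/6 = 3
te_Signage = (1 + 4·2 + 9)/6 = 18/6 = 3

Forward pass:
ES_Permits = 0; EF_Permits = 13
ES_Catering order = 0; EF_Catering order = 7
ES_AV setup = max(EF_Permits=13, EF_Catering order=7) = 13; EF_AV setup = 13+11 = 24
ES_Stage build = max(EF_Permits=13, EF_Catering order=7) = 13; EF_Stage build = 13+14 = 27
ES_Marketing push = 7; EF_Marketing push = 7+10 = 17
ES_Ticketing = 17; EF_Ticketing = 17+5 = 22
ES_Staff briefing = 27; EF_Staff briefing = 27+10 = 37
ES_Rehearsal = 7; EF_Rehearsal = 7+3 = 10
ES_Signage = max(EF_AV setup=24, EF_Ticketing=22, EF_Staff briefing=37, EF_Rehearsal=10) = 37; EF_Signage = 37+3 = 40
Expected project duration μ = 40 weeks. Critical path: Permits → Stage build → Staff briefing → Signage.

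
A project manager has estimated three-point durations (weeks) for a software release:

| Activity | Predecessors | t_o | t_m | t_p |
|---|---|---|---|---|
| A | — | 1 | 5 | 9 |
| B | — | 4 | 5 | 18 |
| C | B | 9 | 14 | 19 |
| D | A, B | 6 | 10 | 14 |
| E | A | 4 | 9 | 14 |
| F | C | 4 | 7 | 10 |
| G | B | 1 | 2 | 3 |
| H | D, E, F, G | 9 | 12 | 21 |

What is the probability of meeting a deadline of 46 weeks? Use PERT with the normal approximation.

0.915

te_A = (1 + 4·5 + 9)/6 = 30/6 = 5; σ²_A = ((9−1)/6)² = 1.778
te_B = (4 + 4·5 + 18)/6 = 42/6 = 7; σ²_B = ((18−4)/6)² = 5.444
te_C = (9 + 4·14 + 19)/6 = 84/6 = 14; σ²_C = ((19−9)/6)² = 2.778
te_D = (6 + 4·10 + 14)/6 = 60/6 = 10; σ²_D = ((14−6)/6)² = 1.778
te_E = (4 + 4·9 + 14)/6 = 54/6 = 9; σ²_E = ((14−4)/6)² = 2.778
te_F = (4 + 4·7 + 10)/6 = 42/6 = 7; σ²_F = ((10−4)/6)² = 1.000
te_G = (1 + 4·2 + 3)/6 = 12/6 = 2; σ²_G = ((3−1)/6)² = 0.111
te_H = (9 + 4·12 + 21)/6 = 78/6 = 13; σ²_H = ((21−9)/6)² = 4.000

Forward pass:
ES_A = 0; EF_A = 5
ES_B = 0; EF_B = 7
ES_C = 7; EF_C = 7+14 = 21
ES_D = max(EF_A=5, EF_B=7) = 7; EF_D = 7+10 = 17
ES_E = 5; EF_E = 5+9 = 14
ES_F = 21; EF_F = 21+7 = 28
ES_G = 7; EF_G = 7+2 = 9
ES_H = max(EF_D=17, EF_E=14, EF_F=28, EF_G=9) = 28; EF_H = 28+13 = 41
Expected project duration μ = 41 weeks. Critical path: B → C → F → H.

Variance along critical path = 5.444 + 2.778 + 1.000 + 4.000 = 13.222; σ = √13.222 = 3.636 weeks.
Z = (46 − 41) / 3.636 = 1.375
P(T ≤ 46) = Φ(1.375) ≈ 0.915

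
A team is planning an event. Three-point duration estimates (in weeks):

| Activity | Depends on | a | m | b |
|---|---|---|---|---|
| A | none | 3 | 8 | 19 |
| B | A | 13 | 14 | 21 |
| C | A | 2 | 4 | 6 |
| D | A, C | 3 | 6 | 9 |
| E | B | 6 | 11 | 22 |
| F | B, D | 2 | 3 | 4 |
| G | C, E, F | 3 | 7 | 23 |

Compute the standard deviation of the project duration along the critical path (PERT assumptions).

te_A = (3 + 4·8 + 19)/6 = 54/6 = 9; σ²_A = ((19−3)/6)² = 7.111
te_B = (13 + 4·14 + 21)/6 = 90/6 = 15; σ²_B = ((21−13)/6)² = 1.778
te_C = (2 + 4·4 + 6)/6 = 24/6 = 4; σ²_C = ((6−2)/6)² = 0.444
te_D = (3 + 4·6 + 9)/6 = 36/6 = 6; σ²_D = ((9−3)/6)² = 1.000
te_E = (6 + 4·11 + 22)/6 = 72/6 = 12; σ²_E = ((22−6)/6)² = 7.111
te_F = (2 + 4·3 + 4)/6 = 18/6 = 3; σ²_F = ((4−2)/6)² = 0.111
te_G = (3 + 4·7 + 23)/6 = 54/6 = 9; σ²_G = ((23−3)/6)² = 11.111

Forward pass:
ES_A = 0; EF_A = 9
ES_B = 9; EF_B = 9+15 = 24
ES_C = 9; EF_C = 9+4 = 13
ES_D = max(EF_A=9, EF_C=13) = 13; EF_D = 13+6 = 19
ES_E = 24; EF_E = 24+12 = 36
ES_F = max(EF_B=24, EF_D=19) = 24; EF_F = 24+3 = 27
ES_G = max(EF_C=13, EF_E=36, EF_F=27) = 36; EF_G = 36+9 = 45
Expected project duration μ = 45 weeks. Critical path: A → B → E → G.

Variance along critical path = 7.111 + 1.778 + 7.111 + 11.111 = 27.111
σ = √27.111 = 5.207 weeks

5.21 weeks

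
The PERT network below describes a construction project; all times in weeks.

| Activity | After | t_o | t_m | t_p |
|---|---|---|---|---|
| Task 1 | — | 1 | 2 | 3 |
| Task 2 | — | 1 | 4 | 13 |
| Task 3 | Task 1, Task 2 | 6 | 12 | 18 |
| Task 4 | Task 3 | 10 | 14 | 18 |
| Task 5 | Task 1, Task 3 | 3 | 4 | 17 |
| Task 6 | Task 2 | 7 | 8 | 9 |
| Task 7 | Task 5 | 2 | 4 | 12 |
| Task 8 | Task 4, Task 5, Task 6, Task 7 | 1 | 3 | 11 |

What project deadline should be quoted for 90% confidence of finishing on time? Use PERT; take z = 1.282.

te_Task 1 = (1 + 4·2 + 3)/6 = 12/6 = 2; σ²_Task 1 = ((3−1)/6)² = 0.111
te_Task 2 = (1 + 4·4 + 13)/6 = 30/6 = 5; σ²_Task 2 = ((13−1)/6)² = 4.000
te_Task 3 = (6 + 4·12 + 18)/6 = 72/6 = 12; σ²_Task 3 = ((18−6)/6)² = 4.000
te_Task 4 = (10 + 4·14 + 18)/6 = 84/6 = 14; σ²_Task 4 = ((18−10)/6)² = 1.778
te_Task 5 = (3 + 4·4 + 17)/6 = 36/6 = 6; σ²_Task 5 = ((17−3)/6)² = 5.444
te_Task 6 = (7 + 4·8 + 9)/6 = 48/6 = 8; σ²_Task 6 = ((9−7)/6)² = 0.111
te_Task 7 = (2 + 4·4 + 12)/6 = 30/6 = 5; σ²_Task 7 = ((12−2)/6)² = 2.778
te_Task 8 = (1 + 4·3 + 11)/6 = 24/6 = 4; σ²_Task 8 = ((11−1)/6)² = 2.778

Forward pass:
ES_Task 1 = 0; EF_Task 1 = 2
ES_Task 2 = 0; EF_Task 2 = 5
ES_Task 3 = max(EF_Task 1=2, EF_Task 2=5) = 5; EF_Task 3 = 5+12 = 17
ES_Task 4 = 17; EF_Task 4 = 17+14 = 31
ES_Task 5 = max(EF_Task 1=2, EF_Task 3=17) = 17; EF_Task 5 = 17+6 = 23
ES_Task 6 = 5; EF_Task 6 = 5+8 = 13
ES_Task 7 = 23; EF_Task 7 = 23+5 = 28
ES_Task 8 = max(EF_Task 4=31, EF_Task 5=23, EF_Task 6=13, EF_Task 7=28) = 31; EF_Task 8 = 31+4 = 35
Expected project duration μ = 35 weeks. Critical path: Task 2 → Task 3 → Task 4 → Task 8.

Variance along critical path = 4.000 + 4.000 + 1.778 + 2.778 = 12.556; σ = 3.543 weeks.
D = μ + z·σ = 35 + 1.282·3.543 = 39.5 weeks

39.5 weeks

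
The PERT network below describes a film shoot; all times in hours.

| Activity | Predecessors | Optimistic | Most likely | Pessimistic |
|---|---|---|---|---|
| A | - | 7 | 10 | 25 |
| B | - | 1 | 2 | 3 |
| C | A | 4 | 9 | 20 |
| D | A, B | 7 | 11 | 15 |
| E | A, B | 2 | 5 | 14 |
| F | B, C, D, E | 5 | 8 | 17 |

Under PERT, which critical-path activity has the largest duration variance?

A

te_A = (7 + 4·10 + 25)/6 = 72/6 = 12; σ²_A = ((25−7)/6)² = 9.000
te_B = (1 + 4·2 + 3)/6 = 12/6 = 2; σ²_B = ((3−1)/6)² = 0.111
te_C = (4 + 4·9 + 20)/6 = 60/6 = 10; σ²_C = ((20−4)/6)² = 7.111
te_D = (7 + 4·11 + 15)/6 = 66/6 = 11; σ²_D = ((15−7)/6)² = 1.778
te_E = (2 + 4·5 + 14)/6 = 36/6 = 6; σ²_E = ((14−2)/6)² = 4.000
te_F = (5 + 4·8 + 17)/6 = 54/6 = 9; σ²_F = ((17−5)/6)² = 4.000

Forward pass:
ES_A = 0; EF_A = 12
ES_B = 0; EF_B = 2
ES_C = 12; EF_C = 12+10 = 22
ES_D = max(EF_A=12, EF_B=2) = 12; EF_D = 12+11 = 23
ES_E = max(EF_A=12, EF_B=2) = 12; EF_E = 12+6 = 18
ES_F = max(EF_B=2, EF_C=22, EF_D=23, EF_E=18) = 23; EF_F = 23+9 = 32
Expected project duration μ = 32 hours. Critical path: A → D → F.

Variances on critical path: σ²_A=9.000, σ²_D=1.778, σ²_F=4.000.
Largest is σ²_A = 9.000.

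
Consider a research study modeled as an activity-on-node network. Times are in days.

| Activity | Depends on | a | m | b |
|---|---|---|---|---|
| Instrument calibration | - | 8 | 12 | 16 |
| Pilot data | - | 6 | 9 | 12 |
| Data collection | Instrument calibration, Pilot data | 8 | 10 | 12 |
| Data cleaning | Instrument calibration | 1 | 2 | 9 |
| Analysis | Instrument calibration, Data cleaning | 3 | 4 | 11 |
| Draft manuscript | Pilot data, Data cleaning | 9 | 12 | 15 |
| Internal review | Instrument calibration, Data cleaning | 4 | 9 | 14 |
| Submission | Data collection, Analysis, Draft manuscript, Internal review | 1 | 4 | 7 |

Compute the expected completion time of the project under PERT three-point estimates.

te_Instrument calibration = (8 + 4·12 + 16)/6 = 72/6 = 12
te_Pilot data = (6 + 4·9 + 12)/6 = 54/6 = 9
te_Data collection = (8 + 4·10 + 12)/6 = 60/6 = 10
te_Data cleaning = (1 + 4·2 + 9)/6 = 18/6 = 3
te_Analysis = (3 + 4·4 + 11)/6 = 30/6 = 5
te_Draft manuscript = (9 + 4·12 + 15)/6 = 72/6 = 12
te_Internal review = (4 + 4·9 + 14)/6 = 54/6 = 9
te_Submission = (1 + 4·4 + 7)/6 = 24/6 = 4

Forward pass:
ES_Instrument calibration = 0; EF_Instrument calibration = 12
ES_Pilot data = 0; EF_Pilot data = 9
ES_Data collection = max(EF_Instrument calibration=12, EF_Pilot data=9) = 12; EF_Data collection = 12+10 = 22
ES_Data cleaning = 12; EF_Data cleaning = 12+3 = 15
ES_Analysis = max(EF_Instrument calibration=12, EF_Data cleaning=15) = 15; EF_Analysis = 15+5 = 20
ES_Draft manuscript = max(EF_Pilot data=9, EF_Data cleaning=15) = 15; EF_Draft manuscript = 15+12 = 27
ES_Internal review = max(EF_Instrument calibration=12, EF_Data cleaning=15) = 15; EF_Internal review = 15+9 = 24
ES_Submission = max(EF_Data collection=22, EF_Analysis=20, EF_Draft manuscript=27, EF_Internal review=24) = 27; EF_Submission = 27+4 = 31
Expected project duration μ = 31 days. Critical path: Instrument calibration → Data cleaning → Draft manuscript → Submission.

31 days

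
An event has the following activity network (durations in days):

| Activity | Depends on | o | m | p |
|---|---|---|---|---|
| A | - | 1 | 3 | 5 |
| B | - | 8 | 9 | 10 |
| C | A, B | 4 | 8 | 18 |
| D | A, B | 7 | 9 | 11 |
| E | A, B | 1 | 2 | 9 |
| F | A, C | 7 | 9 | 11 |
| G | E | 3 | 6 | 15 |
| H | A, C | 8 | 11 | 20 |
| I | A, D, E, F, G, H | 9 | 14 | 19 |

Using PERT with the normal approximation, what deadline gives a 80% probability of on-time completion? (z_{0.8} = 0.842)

te_A = (1 + 4·3 + 5)/6 = 18/6 = 3; σ²_A = ((5−1)/6)² = 0.444
te_B = (8 + 4·9 + 10)/6 = 54/6 = 9; σ²_B = ((10−8)/6)² = 0.111
te_C = (4 + 4·8 + 18)/6 = 54/6 = 9; σ²_C = ((18−4)/6)² = 5.444
te_D = (7 + 4·9 + 11)/6 = 54/6 = 9; σ²_D = ((11−7)/6)² = 0.444
te_E = (1 + 4·2 + 9)/6 = 18/6 = 3; σ²_E = ((9−1)/6)² = 1.778
te_F = (7 + 4·9 + 11)/6 = 54/6 = 9; σ²_F = ((11−7)/6)² = 0.444
te_G = (3 + 4·6 + 15)/6 = 42/6 = 7; σ²_G = ((15−3)/6)² = 4.000
te_H = (8 + 4·11 + 20)/6 = 72/6 = 12; σ²_H = ((20−8)/6)² = 4.000
te_I = (9 + 4·14 + 19)/6 = 84/6 = 14; σ²_I = ((19−9)/6)² = 2.778

Forward pass:
ES_A = 0; EF_A = 3
ES_B = 0; EF_B = 9
ES_C = max(EF_A=3, EF_B=9) = 9; EF_C = 9+9 = 18
ES_D = max(EF_A=3, EF_B=9) = 9; EF_D = 9+9 = 18
ES_E = max(EF_A=3, EF_B=9) = 9; EF_E = 9+3 = 12
ES_F = max(EF_A=3, EF_C=18) = 18; EF_F = 18+9 = 27
ES_G = 12; EF_G = 12+7 = 19
ES_H = max(EF_A=3, EF_C=18) = 18; EF_H = 18+12 = 30
ES_I = max(EF_A=3, EF_D=18, EF_E=12, EF_F=27, EF_G=19, EF_H=30) = 30; EF_I = 30+14 = 44
Expected project duration μ = 44 days. Critical path: B → C → H → I.

Variance along critical path = 0.111 + 5.444 + 4.000 + 2.778 = 12.333; σ = 3.512 days.
D = μ + z·σ = 44 + 0.842·3.512 = 47.0 days

47.0 days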